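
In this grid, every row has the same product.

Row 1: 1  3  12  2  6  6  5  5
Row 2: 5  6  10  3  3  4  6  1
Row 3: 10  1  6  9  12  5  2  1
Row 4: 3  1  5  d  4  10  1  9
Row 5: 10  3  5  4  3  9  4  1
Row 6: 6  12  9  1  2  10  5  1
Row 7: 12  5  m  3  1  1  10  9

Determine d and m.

Rows 2 and 5 each multiply to 64800, so every row has product 64800.
Row 4: 3×1×5×4×10×1×9 = 5400, so the missing entry is 64800 ÷ 5400 = 12.
Row 7: 12×5×3×1×1×10×9 = 16200, so the missing entry is 64800 ÷ 16200 = 4.

d = 12, m = 4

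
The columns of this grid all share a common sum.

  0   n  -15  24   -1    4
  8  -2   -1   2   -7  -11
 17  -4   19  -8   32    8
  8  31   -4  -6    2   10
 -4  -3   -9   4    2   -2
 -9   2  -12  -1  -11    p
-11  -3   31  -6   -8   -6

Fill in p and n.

p = 6, n = -12

Column 3 sums to 9 and so does column 4; that's the common total.
In column 6 the known cells total 3, leaving 9 − 3 = 6.
In column 2 the known cells total 21, leaving 9 − 21 = -12.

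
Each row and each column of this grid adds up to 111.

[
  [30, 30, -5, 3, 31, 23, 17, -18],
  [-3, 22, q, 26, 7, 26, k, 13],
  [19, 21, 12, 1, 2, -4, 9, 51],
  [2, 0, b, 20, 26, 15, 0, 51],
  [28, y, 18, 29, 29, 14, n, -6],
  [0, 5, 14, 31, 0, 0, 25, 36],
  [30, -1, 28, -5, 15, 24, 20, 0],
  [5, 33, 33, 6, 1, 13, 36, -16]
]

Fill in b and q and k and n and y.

The known cells in row 4 total 114, leaving 111 − 114 = -3 for the blank.
The known cells in column 3 total 97, leaving 111 − 97 = 14 for the blank.
The known cells in row 2 total 105, leaving 111 − 105 = 6 for the blank.
The known cells in column 7 total 113, leaving 111 − 113 = -2 for the blank.
The known cells in row 5 total 110, leaving 111 − 110 = 1 for the blank.

b = -3, q = 14, k = 6, n = -2, y = 1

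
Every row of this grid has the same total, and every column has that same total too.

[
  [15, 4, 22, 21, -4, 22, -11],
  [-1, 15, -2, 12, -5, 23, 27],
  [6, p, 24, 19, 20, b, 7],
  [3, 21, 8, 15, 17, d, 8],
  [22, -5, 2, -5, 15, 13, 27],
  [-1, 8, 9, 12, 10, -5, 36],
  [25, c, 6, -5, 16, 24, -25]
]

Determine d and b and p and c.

Rows 1 and 2 both sum to 69, so that's the common total.
The known cells in row 7 total 41, leaving 69 − 41 = 28 for the blank.
The known cells in column 2 total 71, leaving 69 − 71 = -2 for the blank.
The known cells in row 3 total 74, leaving 69 − 74 = -5 for the blank.
The known cells in row 4 total 72, leaving 69 − 72 = -3 for the blank.

d = -3, b = -5, p = -2, c = 28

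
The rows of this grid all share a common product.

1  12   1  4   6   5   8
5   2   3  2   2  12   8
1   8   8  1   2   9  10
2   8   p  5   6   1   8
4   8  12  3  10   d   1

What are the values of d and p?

Rows 2 and 3 each multiply to 11520, so every row has product 11520.
Row 5: 4×8×12×3×10×1 = 11520, so the missing entry is 11520 ÷ 11520 = 1.
Row 4: 2×8×5×6×1×8 = 3840, so the missing entry is 11520 ÷ 3840 = 3.

d = 1, p = 3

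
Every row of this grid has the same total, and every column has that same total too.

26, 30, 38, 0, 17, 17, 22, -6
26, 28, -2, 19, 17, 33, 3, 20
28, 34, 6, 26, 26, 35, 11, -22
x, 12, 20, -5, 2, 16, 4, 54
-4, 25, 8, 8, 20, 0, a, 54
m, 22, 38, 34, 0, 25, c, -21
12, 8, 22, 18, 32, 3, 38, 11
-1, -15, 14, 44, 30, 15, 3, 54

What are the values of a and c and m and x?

Rows 1 and 2 both sum to 144, so that's the common total.
The known cells in row 5 total 111, leaving 144 − 111 = 33 for the blank.
The known cells in column 7 total 114, leaving 144 − 114 = 30 for the blank.
The known cells in row 6 total 128, leaving 144 − 128 = 16 for the blank.
The known cells in row 4 total 103, leaving 144 − 103 = 41 for the blank.

a = 33, c = 30, m = 16, x = 41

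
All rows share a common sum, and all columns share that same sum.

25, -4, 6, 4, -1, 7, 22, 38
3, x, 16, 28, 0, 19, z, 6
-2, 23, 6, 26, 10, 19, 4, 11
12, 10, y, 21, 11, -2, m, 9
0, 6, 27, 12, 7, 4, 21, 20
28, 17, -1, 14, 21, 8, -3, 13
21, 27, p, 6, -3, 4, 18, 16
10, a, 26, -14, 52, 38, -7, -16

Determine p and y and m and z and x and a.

p = 8, y = 9, m = 27, z = 15, x = 10, a = 8

Rows 1 and 3 both sum to 97, so that's the common total.
Row 7 has 21 + 27 + 6 − 3 + 4 + 18 + 16 = 89; the blank must be 97 − 89 = 8.
Row 8 has 10 + 26 − 14 + 52 + 38 − 7 − 16 = 89; the blank must be 97 − 89 = 8.
Column 2 has -4 + 23 + 10 + 6 + 17 + 27 + 8 = 87; the blank must be 97 − 87 = 10.
Row 2 has 3 + 10 + 16 + 28 + 0 + 19 + 6 = 82; the blank must be 97 − 82 = 15.
Column 7 has 22 + 15 + 4 + 21 − 3 + 18 − 7 = 70; the blank must be 97 − 70 = 27.
Row 4 has 12 + 10 + 21 + 11 − 2 + 27 + 9 = 88; the blank must be 97 − 88 = 9.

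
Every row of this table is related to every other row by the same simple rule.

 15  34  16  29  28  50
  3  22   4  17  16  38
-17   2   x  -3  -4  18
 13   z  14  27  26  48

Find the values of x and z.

x = -16, z = 32

The difference between any two rows is the same in every column — this is an addition table with the headers hidden.
Row 3 minus row 1 is -3 − 29 = -32, so its entry in column 3 is 16 + (-32) = -16.
Row 4 minus row 1 is 27 − 29 = -2, so its entry in column 2 is 34 + (-2) = 32.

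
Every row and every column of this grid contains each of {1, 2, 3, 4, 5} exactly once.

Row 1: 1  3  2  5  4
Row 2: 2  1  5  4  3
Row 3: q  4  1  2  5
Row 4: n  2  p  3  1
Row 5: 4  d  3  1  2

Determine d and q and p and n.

Cell (4,3): column 3 already has {1, 2, 3, 5} → 4.
For row 3, column 1: row 3 already has {1, 2, 4, 5}; that leaves 3.
At (row 5, col 2): row 5 already has {1, 2, 3, 4}, so the value is 5.
At (row 4, col 1): row 4 already has {1, 2, 3, 4}, so the value is 5.

d = 5, q = 3, p = 4, n = 5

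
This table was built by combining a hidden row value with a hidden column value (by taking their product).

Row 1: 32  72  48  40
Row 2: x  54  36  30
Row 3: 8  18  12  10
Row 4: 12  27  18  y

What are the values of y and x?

y = 15, x = 24

Each row is a constant multiple of every other row — this is a multiplication table with the headers hidden.
Row 4 is 27/72 = 3/8 times row 1, so its entry in column 4 is 40 × 3/8 = 15.
Row 2 is 54/72 = 3/4 times row 1, so its entry in column 1 is 32 × 3/4 = 24.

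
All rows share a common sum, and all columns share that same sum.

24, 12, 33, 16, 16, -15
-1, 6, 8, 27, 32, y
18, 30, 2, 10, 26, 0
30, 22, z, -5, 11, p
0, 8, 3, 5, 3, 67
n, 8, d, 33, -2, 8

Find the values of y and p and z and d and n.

Rows 1 and 3 both sum to 86, so that's the common total.
Row 2 has -1 + 6 + 8 + 27 + 32 = 72; the blank must be 86 − 72 = 14.
Column 1 has 24 − 1 + 18 + 30 + 0 = 71; the blank must be 86 − 71 = 15.
Column 6 has -15 + 14 + 0 + 67 + 8 = 74; the blank must be 86 − 74 = 12.
Row 4 has 30 + 22 − 5 + 11 + 12 = 70; the blank must be 86 − 70 = 16.
Row 6 has 15 + 8 + 33 − 2 + 8 = 62; the blank must be 86 − 62 = 24.

y = 14, p = 12, z = 16, d = 24, n = 15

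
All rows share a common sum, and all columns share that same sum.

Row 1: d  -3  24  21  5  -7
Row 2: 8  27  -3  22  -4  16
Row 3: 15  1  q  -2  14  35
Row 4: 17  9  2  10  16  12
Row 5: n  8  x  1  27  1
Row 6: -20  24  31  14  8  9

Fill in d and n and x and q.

Rows 2 and 4 both sum to 66, so that's the common total.
Row 3 has 15 + 1 − 2 + 14 + 35 = 63; the blank must be 66 − 63 = 3.
Column 3 has 24 − 3 + 3 + 2 + 31 = 57; the blank must be 66 − 57 = 9.
Row 5 has 8 + 9 + 1 + 27 + 1 = 46; the blank must be 66 − 46 = 20.
Row 1 has -3 + 24 + 21 + 5 − 7 = 40; the blank must be 66 − 40 = 26.

d = 26, n = 20, x = 9, q = 3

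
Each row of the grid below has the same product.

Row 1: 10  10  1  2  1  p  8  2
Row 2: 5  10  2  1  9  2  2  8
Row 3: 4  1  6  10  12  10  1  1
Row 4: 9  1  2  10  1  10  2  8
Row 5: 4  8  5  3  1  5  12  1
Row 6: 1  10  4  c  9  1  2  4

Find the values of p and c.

Rows 3 and 4 each multiply to 28800, so every row has product 28800.
Row 1: 10×10×1×2×1×8×2 = 3200, so the missing entry is 28800 ÷ 3200 = 9.
Row 6: 1×10×4×9×1×2×4 = 2880, so the missing entry is 28800 ÷ 2880 = 10.

p = 9, c = 10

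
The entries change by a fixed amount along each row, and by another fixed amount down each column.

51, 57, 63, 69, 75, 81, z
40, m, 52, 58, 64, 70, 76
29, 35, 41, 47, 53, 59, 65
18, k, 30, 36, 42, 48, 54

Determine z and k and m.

z = 87, k = 24, m = 46

Along each row the entries change by 6 per step; down each column they change by -11.
Row 1: from 51 at column 1, stepping by 6 to column 7 gives 87.
Row 4: from 18 at column 1, stepping by 6 to column 2 gives 24.
Row 2: from 40 at column 1, stepping by 6 to column 2 gives 46.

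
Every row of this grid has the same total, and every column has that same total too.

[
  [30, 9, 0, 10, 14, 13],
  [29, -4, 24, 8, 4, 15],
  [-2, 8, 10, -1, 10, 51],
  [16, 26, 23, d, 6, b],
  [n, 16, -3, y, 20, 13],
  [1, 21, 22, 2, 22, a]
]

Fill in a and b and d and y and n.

Rows 1 and 2 both sum to 76, so that's the common total.
The known cells in column 1 total 74, leaving 76 − 74 = 2 for the blank.
The known cells in row 6 total 68, leaving 76 − 68 = 8 for the blank.
The known cells in row 5 total 48, leaving 76 − 48 = 28 for the blank.
The known cells in column 4 total 47, leaving 76 − 47 = 29 for the blank.
The known cells in row 4 total 100, leaving 76 − 100 = -24 for the blank.

a = 8, b = -24, d = 29, y = 28, n = 2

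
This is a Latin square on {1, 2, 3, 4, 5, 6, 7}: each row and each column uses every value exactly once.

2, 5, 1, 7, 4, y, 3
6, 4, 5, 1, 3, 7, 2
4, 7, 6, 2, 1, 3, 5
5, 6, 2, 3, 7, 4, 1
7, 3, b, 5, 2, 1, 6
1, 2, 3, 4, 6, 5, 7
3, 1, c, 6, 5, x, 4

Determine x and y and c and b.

x = 2, y = 6, c = 7, b = 4

For row 5, column 3: row 5 already has {1, 2, 3, 5, 6, 7}; that leaves 4.
At (row 7, col 3): column 3 already has {1, 2, 3, 4, 5, 6}, so the value is 7.
At (row 7, col 6): row 7 already has {1, 3, 4, 5, 6, 7}, so the value is 2.
At (row 1, col 6): row 1 already has {1, 2, 3, 4, 5, 7}, so the value is 6.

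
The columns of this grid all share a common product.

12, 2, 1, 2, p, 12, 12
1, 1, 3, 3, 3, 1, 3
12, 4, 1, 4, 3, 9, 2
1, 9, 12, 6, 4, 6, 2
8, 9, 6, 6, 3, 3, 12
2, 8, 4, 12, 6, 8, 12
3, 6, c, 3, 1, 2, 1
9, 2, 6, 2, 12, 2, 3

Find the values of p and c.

p = 8, c = 12

Columns 1 and 6 each multiply to 62208, so every column has product 62208.
Column 5: 3×3×4×3×6×1×12 = 7776, so the missing entry is 62208 ÷ 7776 = 8.
Column 3: 1×3×1×12×6×4×6 = 5184, so the missing entry is 62208 ÷ 5184 = 12.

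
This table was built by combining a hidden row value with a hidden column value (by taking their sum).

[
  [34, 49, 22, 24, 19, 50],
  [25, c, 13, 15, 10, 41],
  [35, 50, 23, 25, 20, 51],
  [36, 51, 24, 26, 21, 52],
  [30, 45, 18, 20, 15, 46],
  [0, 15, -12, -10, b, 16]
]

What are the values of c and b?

The difference between any two rows is the same in every column — this is an addition table with the headers hidden.
Row 2 minus row 1 is 13 − 22 = -9, so its entry in column 2 is 49 + (-9) = 40.
Row 6 minus row 1 is -12 − 22 = -34, so its entry in column 5 is 19 + (-34) = -15.

c = 40, b = -15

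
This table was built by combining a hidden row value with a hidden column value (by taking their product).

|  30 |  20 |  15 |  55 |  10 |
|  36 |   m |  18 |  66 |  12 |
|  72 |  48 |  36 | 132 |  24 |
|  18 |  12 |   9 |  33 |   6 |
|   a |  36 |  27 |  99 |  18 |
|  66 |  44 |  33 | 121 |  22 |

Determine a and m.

a = 54, m = 24

Each row is a constant multiple of every other row — this is a multiplication table with the headers hidden.
Row 5 is 27/15 = 9/5 times row 1, so its entry in column 1 is 30 × 9/5 = 54.
Row 2 is 18/15 = 6/5 times row 1, so its entry in column 2 is 20 × 6/5 = 24.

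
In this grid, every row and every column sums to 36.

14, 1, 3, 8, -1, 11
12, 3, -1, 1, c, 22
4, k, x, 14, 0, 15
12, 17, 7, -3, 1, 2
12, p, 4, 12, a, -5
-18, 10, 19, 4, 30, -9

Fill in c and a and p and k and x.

c = -1, a = 7, p = 6, k = -1, x = 4

The known cells in row 2 total 37, leaving 36 − 37 = -1 for the blank.
The known cells in column 5 total 29, leaving 36 − 29 = 7 for the blank.
The known cells in column 3 total 32, leaving 36 − 32 = 4 for the blank.
The known cells in row 3 total 37, leaving 36 − 37 = -1 for the blank.
The known cells in row 5 total 30, leaving 36 − 30 = 6 for the blank.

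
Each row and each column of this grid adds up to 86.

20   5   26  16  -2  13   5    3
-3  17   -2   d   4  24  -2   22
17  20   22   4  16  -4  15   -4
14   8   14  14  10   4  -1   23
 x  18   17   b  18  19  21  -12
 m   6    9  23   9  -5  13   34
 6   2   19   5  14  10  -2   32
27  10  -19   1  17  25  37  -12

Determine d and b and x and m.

d = 26, b = -3, x = 8, m = -3

Row 6: 6 + 9 + 23 + 9 − 5 + 13 + 34 = 89, so its missing entry is 86 − 89 = -3.
Column 1: 20 − 3 + 17 + 14 − 3 + 6 + 27 = 78, so its missing entry is 86 − 78 = 8.
Row 2: -3 + 17 − 2 + 4 + 24 − 2 + 22 = 60, so its missing entry is 86 − 60 = 26.
Row 5: 8 + 18 + 17 + 18 + 19 + 21 − 12 = 89, so its missing entry is 86 − 89 = -3.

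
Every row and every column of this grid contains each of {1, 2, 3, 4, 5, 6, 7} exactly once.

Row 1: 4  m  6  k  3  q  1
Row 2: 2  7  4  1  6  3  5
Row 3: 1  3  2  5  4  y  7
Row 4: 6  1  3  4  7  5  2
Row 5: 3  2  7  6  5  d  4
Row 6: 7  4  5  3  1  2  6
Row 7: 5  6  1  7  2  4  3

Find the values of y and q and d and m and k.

y = 6, q = 7, d = 1, m = 5, k = 2

Cell (1,2): column 2 already has {1, 2, 3, 4, 6, 7} → 5.
Cell (1,4): column 4 already has {1, 3, 4, 5, 6, 7} → 2.
Cell (5,6): row 5 already has {2, 3, 4, 5, 6, 7} → 1.
Cell (1,6): row 1 already has {1, 2, 3, 4, 5, 6} → 7.
At (row 3, col 6): row 3 already has {1, 2, 3, 4, 5, 7}, so the value is 6.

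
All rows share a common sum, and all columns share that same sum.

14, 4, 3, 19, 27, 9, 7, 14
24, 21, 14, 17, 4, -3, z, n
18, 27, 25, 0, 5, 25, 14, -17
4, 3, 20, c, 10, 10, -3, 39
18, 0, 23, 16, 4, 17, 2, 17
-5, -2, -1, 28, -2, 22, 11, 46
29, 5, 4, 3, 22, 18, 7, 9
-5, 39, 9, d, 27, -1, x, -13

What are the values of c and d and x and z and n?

c = 14, d = 0, x = 41, z = 18, n = 2

Rows 1 and 3 both sum to 97, so that's the common total.
Column 8: 14 − 17 + 39 + 17 + 46 + 9 − 13 = 95, so its missing entry is 97 − 95 = 2.
Row 4: 4 + 3 + 20 + 10 + 10 − 3 + 39 = 83, so its missing entry is 97 − 83 = 14.
Column 4: 19 + 17 + 0 + 14 + 16 + 28 + 3 = 97, so its missing entry is 97 − 97 = 0.
Row 8: -5 + 39 + 9 + 0 + 27 − 1 − 13 = 56, so its missing entry is 97 − 56 = 41.
Row 2: 24 + 21 + 14 + 17 + 4 − 3 + 2 = 79, so its missing entry is 97 − 79 = 18.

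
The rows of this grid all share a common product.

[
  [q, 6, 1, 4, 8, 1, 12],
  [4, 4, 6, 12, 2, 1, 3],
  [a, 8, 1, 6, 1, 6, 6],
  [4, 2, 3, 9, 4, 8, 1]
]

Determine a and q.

a = 4, q = 3

Rows 2 and 4 each multiply to 6912, so every row has product 6912.
Row 3: 8×1×6×1×6×6 = 1728, so the missing entry is 6912 ÷ 1728 = 4.
Row 1: 6×1×4×8×1×12 = 2304, so the missing entry is 6912 ÷ 2304 = 3.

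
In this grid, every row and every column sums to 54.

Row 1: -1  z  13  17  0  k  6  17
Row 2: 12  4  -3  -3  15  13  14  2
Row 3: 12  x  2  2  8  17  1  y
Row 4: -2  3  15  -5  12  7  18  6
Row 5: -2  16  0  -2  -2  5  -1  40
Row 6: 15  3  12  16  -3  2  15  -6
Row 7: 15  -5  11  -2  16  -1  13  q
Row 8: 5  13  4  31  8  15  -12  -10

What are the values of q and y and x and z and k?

q = 7, y = -2, x = 14, z = 6, k = -4

The known cells in row 7 total 47, leaving 54 − 47 = 7 for the blank.
The known cells in column 8 total 56, leaving 54 − 56 = -2 for the blank.
The known cells in row 3 total 40, leaving 54 − 40 = 14 for the blank.
The known cells in column 2 total 48, leaving 54 − 48 = 6 for the blank.
The known cells in row 1 total 58, leaving 54 − 58 = -4 for the blank.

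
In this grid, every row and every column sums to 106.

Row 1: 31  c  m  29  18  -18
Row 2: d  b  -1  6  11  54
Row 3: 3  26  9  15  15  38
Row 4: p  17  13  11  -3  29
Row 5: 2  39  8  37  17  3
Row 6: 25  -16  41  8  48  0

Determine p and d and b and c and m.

The known cells in row 4 total 67, leaving 106 − 67 = 39 for the blank.
The known cells in column 3 total 70, leaving 106 − 70 = 36 for the blank.
The known cells in row 1 total 96, leaving 106 − 96 = 10 for the blank.
The known cells in column 2 total 76, leaving 106 − 76 = 30 for the blank.
The known cells in row 2 total 100, leaving 106 − 100 = 6 for the blank.

p = 39, d = 6, b = 30, c = 10, m = 36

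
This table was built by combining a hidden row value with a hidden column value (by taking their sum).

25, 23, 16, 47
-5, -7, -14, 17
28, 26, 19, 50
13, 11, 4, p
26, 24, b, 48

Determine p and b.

The difference between any two rows is the same in every column — this is an addition table with the headers hidden.
Row 4 minus row 1 is 11 − 23 = -12, so its entry in column 4 is 47 + (-12) = 35.
Row 5 minus row 1 is 24 − 23 = 1, so its entry in column 3 is 16 + 1 = 17.

p = 35, b = 17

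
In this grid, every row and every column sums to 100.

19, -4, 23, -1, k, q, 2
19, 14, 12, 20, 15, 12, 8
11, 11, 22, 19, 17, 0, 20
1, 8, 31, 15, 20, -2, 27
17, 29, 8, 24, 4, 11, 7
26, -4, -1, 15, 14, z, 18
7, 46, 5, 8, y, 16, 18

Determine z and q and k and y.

Row 6 has 26 − 4 − 1 + 15 + 14 + 18 = 68; the blank must be 100 − 68 = 32.
Row 7 has 7 + 46 + 5 + 8 + 16 + 18 = 100; the blank must be 100 − 100 = 0.
Column 5 has 15 + 17 + 20 + 4 + 14 + 0 = 70; the blank must be 100 − 70 = 30.
Row 1 has 19 − 4 + 23 − 1 + 30 + 2 = 69; the blank must be 100 − 69 = 31.

z = 32, q = 31, k = 30, y = 0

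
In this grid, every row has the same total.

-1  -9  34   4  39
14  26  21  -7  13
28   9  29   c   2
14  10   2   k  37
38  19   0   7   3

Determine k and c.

k = 4, c = -1

The complete rows each total 67.
Row 4 is missing 67 − 63 = 4 (since 14 + 10 + 2 + 37 = 63).
Row 3 is missing 67 − 68 = -1 (since 28 + 9 + 29 + 2 = 68).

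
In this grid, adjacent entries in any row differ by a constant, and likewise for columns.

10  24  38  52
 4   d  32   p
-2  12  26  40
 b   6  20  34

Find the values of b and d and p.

b = -8, d = 18, p = 46

Along each row the entries change by 14 per step; down each column they change by -6.
Row 4: from 6 at column 2, stepping by 14 to column 1 gives -8.
Row 2: from 4 at column 1, stepping by 14 to column 2 gives 18.
Row 2: from 4 at column 1, stepping by 14 to column 4 gives 46.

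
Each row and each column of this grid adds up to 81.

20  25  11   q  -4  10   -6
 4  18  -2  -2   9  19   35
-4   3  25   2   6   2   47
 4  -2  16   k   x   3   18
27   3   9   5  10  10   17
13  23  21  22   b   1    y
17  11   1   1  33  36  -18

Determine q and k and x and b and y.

Row 1: 20 + 25 + 11 − 4 + 10 − 6 = 56, so its missing entry is 81 − 56 = 25.
Column 4: 25 − 2 + 2 + 5 + 22 + 1 = 53, so its missing entry is 81 − 53 = 28.
Row 4: 4 − 2 + 16 + 28 + 3 + 18 = 67, so its missing entry is 81 − 67 = 14.
Column 5: -4 + 9 + 6 + 14 + 10 + 33 = 68, so its missing entry is 81 − 68 = 13.
Row 6: 13 + 23 + 21 + 22 + 13 + 1 = 93, so its missing entry is 81 − 93 = -12.

q = 25, k = 28, x = 14, b = 13, y = -12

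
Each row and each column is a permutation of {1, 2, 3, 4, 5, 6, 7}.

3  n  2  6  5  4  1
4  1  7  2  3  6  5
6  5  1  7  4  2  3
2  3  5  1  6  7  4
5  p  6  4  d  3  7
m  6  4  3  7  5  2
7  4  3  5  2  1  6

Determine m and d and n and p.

m = 1, d = 1, n = 7, p = 2

At (row 5, col 5): column 5 already has {2, 3, 4, 5, 6, 7}, so the value is 1.
For row 6, column 1: row 6 already has {2, 3, 4, 5, 6, 7}; that leaves 1.
For row 5, column 2: row 5 already has {1, 3, 4, 5, 6, 7}; that leaves 2.
For row 1, column 2: row 1 already has {1, 2, 3, 4, 5, 6}; that leaves 7.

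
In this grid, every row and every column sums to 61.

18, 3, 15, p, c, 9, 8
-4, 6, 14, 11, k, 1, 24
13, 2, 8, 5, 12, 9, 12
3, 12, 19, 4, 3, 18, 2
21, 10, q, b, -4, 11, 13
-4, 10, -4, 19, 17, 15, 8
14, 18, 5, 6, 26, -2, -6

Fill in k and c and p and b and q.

Column 3 has 15 + 14 + 8 + 19 − 4 + 5 = 57; the blank must be 61 − 57 = 4.
Row 5 has 21 + 10 + 4 − 4 + 11 + 13 = 55; the blank must be 61 − 55 = 6.
Column 4 has 11 + 5 + 4 + 6 + 19 + 6 = 51; the blank must be 61 − 51 = 10.
Row 1 has 18 + 3 + 15 + 10 + 9 + 8 = 63; the blank must be 61 − 63 = -2.
Row 2 has -4 + 6 + 14 + 11 + 1 + 24 = 52; the blank must be 61 − 52 = 9.

k = 9, c = -2, p = 10, b = 6, q = 4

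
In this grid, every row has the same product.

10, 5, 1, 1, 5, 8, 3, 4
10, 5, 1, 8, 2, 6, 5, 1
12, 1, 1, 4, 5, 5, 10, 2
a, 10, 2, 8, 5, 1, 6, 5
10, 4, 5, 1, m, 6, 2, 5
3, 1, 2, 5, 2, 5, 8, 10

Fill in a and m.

Rows 3 and 6 each multiply to 24000, so every row has product 24000.
Row 4: 10×2×8×5×1×6×5 = 24000, so the missing entry is 24000 ÷ 24000 = 1.
Row 5: 10×4×5×1×6×2×5 = 12000, so the missing entry is 24000 ÷ 12000 = 2.

a = 1, m = 2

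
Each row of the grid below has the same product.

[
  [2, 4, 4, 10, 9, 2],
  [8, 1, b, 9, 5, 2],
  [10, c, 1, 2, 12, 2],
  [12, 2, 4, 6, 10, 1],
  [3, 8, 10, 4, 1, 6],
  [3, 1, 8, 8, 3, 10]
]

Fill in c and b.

c = 12, b = 8

Rows 4 and 5 each multiply to 5760, so every row has product 5760.
Row 3: 10×1×2×12×2 = 480, so the missing entry is 5760 ÷ 480 = 12.
Row 2: 8×1×9×5×2 = 720, so the missing entry is 5760 ÷ 720 = 8.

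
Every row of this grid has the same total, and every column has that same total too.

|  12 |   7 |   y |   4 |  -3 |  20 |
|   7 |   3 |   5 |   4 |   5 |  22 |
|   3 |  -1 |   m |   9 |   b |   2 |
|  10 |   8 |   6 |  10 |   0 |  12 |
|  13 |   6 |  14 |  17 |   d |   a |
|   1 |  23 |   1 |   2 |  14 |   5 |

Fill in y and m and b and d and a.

y = 6, m = 14, b = 19, d = 11, a = -15

Rows 2 and 4 both sum to 46, so that's the common total.
Column 6 has 20 + 22 + 2 + 12 + 5 = 61; the blank must be 46 − 61 = -15.
Row 5 has 13 + 6 + 14 + 17 − 15 = 35; the blank must be 46 − 35 = 11.
Column 5 has -3 + 5 + 0 + 11 + 14 = 27; the blank must be 46 − 27 = 19.
Row 1 has 12 + 7 + 4 − 3 + 20 = 40; the blank must be 46 − 40 = 6.
Row 3 has 3 − 1 + 9 + 19 + 2 = 32; the blank must be 46 − 32 = 14.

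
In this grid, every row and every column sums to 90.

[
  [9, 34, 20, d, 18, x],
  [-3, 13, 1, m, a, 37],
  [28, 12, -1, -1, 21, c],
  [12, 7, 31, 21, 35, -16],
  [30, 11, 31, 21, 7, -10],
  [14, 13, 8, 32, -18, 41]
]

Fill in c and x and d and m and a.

c = 31, x = 7, d = 2, m = 15, a = 27

Column 5 has 18 + 21 + 35 + 7 − 18 = 63; the blank must be 90 − 63 = 27.
Row 3 has 28 + 12 − 1 − 1 + 21 = 59; the blank must be 90 − 59 = 31.
Column 6 has 37 + 31 − 16 − 10 + 41 = 83; the blank must be 90 − 83 = 7.
Row 1 has 9 + 34 + 20 + 18 + 7 = 88; the blank must be 90 − 88 = 2.
Row 2 has -3 + 13 + 1 + 27 + 37 = 75; the blank must be 90 − 75 = 15.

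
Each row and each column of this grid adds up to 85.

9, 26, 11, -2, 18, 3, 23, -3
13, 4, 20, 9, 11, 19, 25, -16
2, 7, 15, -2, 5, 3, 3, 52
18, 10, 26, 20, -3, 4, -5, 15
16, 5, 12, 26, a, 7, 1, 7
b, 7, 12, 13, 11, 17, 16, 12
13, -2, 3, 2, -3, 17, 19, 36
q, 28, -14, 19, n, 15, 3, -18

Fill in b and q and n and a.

b = -3, q = 17, n = 35, a = 11

Row 5: 16 + 5 + 12 + 26 + 7 + 1 + 7 = 74, so its missing entry is 85 − 74 = 11.
Column 5: 18 + 11 + 5 − 3 + 11 + 11 − 3 = 50, so its missing entry is 85 − 50 = 35.
Row 8: 28 − 14 + 19 + 35 + 15 + 3 − 18 = 68, so its missing entry is 85 − 68 = 17.
Row 6: 7 + 12 + 13 + 11 + 17 + 16 + 12 = 88, so its missing entry is 85 − 88 = -3.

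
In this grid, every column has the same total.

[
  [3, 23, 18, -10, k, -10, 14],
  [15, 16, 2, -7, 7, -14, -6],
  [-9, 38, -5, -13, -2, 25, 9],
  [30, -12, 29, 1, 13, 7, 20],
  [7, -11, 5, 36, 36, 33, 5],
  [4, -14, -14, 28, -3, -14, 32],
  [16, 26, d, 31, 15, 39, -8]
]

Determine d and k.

Column 1 sums to 66 and so does column 4; that's the common total.
In column 3 the known cells total 35, leaving 66 − 35 = 31.
In column 5 the known cells total 66, leaving 66 − 66 = 0.

d = 31, k = 0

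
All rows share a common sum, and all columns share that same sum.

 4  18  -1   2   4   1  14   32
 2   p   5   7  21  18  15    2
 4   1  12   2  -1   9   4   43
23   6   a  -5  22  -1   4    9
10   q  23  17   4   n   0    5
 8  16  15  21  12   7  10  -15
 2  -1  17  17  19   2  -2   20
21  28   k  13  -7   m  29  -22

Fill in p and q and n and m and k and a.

Rows 1 and 3 both sum to 74, so that's the common total.
Row 2 has 2 + 5 + 7 + 21 + 18 + 15 + 2 = 70; the blank must be 74 − 70 = 4.
Row 4 has 23 + 6 − 5 + 22 − 1 + 4 + 9 = 58; the blank must be 74 − 58 = 16.
Column 3 has -1 + 5 + 12 + 16 + 23 + 15 + 17 = 87; the blank must be 74 − 87 = -13.
Row 8 has 21 + 28 − 13 + 13 − 7 + 29 − 22 = 49; the blank must be 74 − 49 = 25.
Column 6 has 1 + 18 + 9 − 1 + 7 + 2 + 25 = 61; the blank must be 74 − 61 = 13.
Row 5 has 10 + 23 + 17 + 4 + 13 + 0 + 5 = 72; the blank must be 74 − 72 = 2.

p = 4, q = 2, n = 13, m = 25, k = -13, a = 16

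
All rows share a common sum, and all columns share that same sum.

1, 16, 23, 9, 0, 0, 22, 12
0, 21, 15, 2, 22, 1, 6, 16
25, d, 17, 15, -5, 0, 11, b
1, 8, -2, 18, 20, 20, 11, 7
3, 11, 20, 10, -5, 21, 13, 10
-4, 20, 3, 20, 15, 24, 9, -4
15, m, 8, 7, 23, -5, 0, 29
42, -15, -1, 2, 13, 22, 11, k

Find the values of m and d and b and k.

m = 6, d = 16, b = 4, k = 9

Rows 1 and 2 both sum to 83, so that's the common total.
Row 7: 15 + 8 + 7 + 23 − 5 + 0 + 29 = 77, so its missing entry is 83 − 77 = 6.
Column 2: 16 + 21 + 8 + 11 + 20 + 6 − 15 = 67, so its missing entry is 83 − 67 = 16.
Row 3: 25 + 16 + 17 + 15 − 5 + 0 + 11 = 79, so its missing entry is 83 − 79 = 4.
Row 8: 42 − 15 − 1 + 2 + 13 + 22 + 11 = 74, so its missing entry is 83 − 74 = 9.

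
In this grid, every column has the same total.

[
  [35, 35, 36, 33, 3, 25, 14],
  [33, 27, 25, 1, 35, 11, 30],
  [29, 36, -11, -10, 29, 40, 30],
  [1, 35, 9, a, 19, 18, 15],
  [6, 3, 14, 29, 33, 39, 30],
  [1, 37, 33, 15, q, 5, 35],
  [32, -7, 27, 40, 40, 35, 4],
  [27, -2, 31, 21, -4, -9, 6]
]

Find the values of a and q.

The complete columns each total 164.
Column 4 is missing 164 − 129 = 35 (since 33 + 1 − 10 + 29 + 15 + 40 + 21 = 129).
Column 5 is missing 164 − 155 = 9 (since 3 + 35 + 29 + 19 + 33 + 40 − 4 = 155).

a = 35, q = 9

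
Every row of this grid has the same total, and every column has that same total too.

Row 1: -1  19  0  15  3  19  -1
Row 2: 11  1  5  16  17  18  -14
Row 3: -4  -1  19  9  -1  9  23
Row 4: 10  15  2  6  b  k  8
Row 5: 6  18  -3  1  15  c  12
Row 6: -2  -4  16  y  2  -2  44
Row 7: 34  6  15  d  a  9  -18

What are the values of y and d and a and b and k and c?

Rows 1 and 2 both sum to 54, so that's the common total.
Row 5: 6 + 18 − 3 + 1 + 15 + 12 = 49, so its missing entry is 54 − 49 = 5.
Row 6: -2 − 4 + 16 + 2 − 2 + 44 = 54, so its missing entry is 54 − 54 = 0.
Column 4: 15 + 16 + 9 + 6 + 1 + 0 = 47, so its missing entry is 54 − 47 = 7.
Row 7: 34 + 6 + 15 + 7 + 9 − 18 = 53, so its missing entry is 54 − 53 = 1.
Column 5: 3 + 17 − 1 + 15 + 2 + 1 = 37, so its missing entry is 54 − 37 = 17.
Row 4: 10 + 15 + 2 + 6 + 17 + 8 = 58, so its missing entry is 54 − 58 = -4.

y = 0, d = 7, a = 1, b = 17, k = -4, c = 5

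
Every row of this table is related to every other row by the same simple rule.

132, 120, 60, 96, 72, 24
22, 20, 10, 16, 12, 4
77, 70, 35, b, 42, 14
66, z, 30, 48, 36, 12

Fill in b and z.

Each row is a constant multiple of every other row — this is a multiplication table with the headers hidden.
Row 3 is 42/72 = 7/12 times row 1, so its entry in column 4 is 96 × 7/12 = 56.
Row 4 is 36/72 = 1/2 times row 1, so its entry in column 2 is 120 × 1/2 = 60.

b = 56, z = 60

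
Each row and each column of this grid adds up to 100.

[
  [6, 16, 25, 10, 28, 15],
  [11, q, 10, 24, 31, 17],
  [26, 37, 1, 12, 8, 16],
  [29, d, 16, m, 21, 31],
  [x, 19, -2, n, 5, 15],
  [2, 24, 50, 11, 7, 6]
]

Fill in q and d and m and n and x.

The known cells in column 1 total 74, leaving 100 − 74 = 26 for the blank.
The known cells in row 5 total 63, leaving 100 − 63 = 37 for the blank.
The known cells in row 2 total 93, leaving 100 − 93 = 7 for the blank.
The known cells in column 2 total 103, leaving 100 − 103 = -3 for the blank.
The known cells in row 4 total 94, leaving 100 − 94 = 6 for the blank.

q = 7, d = -3, m = 6, n = 37, x = 26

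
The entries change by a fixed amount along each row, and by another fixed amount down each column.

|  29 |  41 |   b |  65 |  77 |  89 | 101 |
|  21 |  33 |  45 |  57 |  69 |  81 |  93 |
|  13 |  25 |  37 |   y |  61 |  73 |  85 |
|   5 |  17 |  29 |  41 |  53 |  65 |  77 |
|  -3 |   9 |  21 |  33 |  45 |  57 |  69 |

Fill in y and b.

Along each row the entries change by 12 per step; down each column they change by -8.
Row 3: from 13 at column 1, stepping by 12 to column 4 gives 49.
Row 1: from 29 at column 1, stepping by 12 to column 3 gives 53.

y = 49, b = 53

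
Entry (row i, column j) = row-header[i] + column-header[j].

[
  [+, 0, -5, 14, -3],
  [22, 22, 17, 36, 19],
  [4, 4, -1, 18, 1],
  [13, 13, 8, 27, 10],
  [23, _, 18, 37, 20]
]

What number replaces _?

23

23 + 0 = 23.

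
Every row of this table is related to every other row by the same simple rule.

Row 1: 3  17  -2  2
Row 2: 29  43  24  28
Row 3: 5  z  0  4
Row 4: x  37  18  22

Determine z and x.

The difference between any two rows is the same in every column — this is an addition table with the headers hidden.
Row 3 minus row 1 is 4 − 2 = 2, so its entry in column 2 is 17 + 2 = 19.
Row 4 minus row 1 is 22 − 2 = 20, so its entry in column 1 is 3 + 20 = 23.

z = 19, x = 23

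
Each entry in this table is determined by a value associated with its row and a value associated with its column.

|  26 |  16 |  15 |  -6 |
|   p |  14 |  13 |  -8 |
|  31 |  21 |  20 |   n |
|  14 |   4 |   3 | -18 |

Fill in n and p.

n = -1, p = 24

The difference between any two rows is the same in every column — this is an addition table with the headers hidden.
Row 3 minus row 1 is 20 − 15 = 5, so its entry in column 4 is -6 + 5 = -1.
Row 2 minus row 1 is 13 − 15 = -2, so its entry in column 1 is 26 + (-2) = 24.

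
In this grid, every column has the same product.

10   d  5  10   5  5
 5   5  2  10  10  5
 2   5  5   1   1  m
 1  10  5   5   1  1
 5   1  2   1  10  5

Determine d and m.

d = 2, m = 4

Columns 3 and 4 each multiply to 500, so every column has product 500.
Column 2: 5×5×10×1 = 250, so the missing entry is 500 ÷ 250 = 2.
Column 6: 5×5×1×5 = 125, so the missing entry is 500 ÷ 125 = 4.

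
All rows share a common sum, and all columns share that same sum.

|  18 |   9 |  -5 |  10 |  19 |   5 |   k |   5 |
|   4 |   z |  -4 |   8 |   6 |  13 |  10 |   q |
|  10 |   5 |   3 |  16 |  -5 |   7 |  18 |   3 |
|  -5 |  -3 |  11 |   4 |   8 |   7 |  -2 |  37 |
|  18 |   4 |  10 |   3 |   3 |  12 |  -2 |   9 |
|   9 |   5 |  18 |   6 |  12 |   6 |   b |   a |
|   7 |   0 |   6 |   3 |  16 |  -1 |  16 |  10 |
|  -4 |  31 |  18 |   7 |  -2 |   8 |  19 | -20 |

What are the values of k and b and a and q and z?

Rows 3 and 4 both sum to 57, so that's the common total.
Column 2: 9 + 5 − 3 + 4 + 5 + 0 + 31 = 51, so its missing entry is 57 − 51 = 6.
Row 1: 18 + 9 − 5 + 10 + 19 + 5 + 5 = 61, so its missing entry is 57 − 61 = -4.
Row 2: 4 + 6 − 4 + 8 + 6 + 13 + 10 = 43, so its missing entry is 57 − 43 = 14.
Column 8: 5 + 14 + 3 + 37 + 9 + 10 − 20 = 58, so its missing entry is 57 − 58 = -1.
Row 6: 9 + 5 + 18 + 6 + 12 + 6 − 1 = 55, so its missing entry is 57 − 55 = 2.

k = -4, b = 2, a = -1, q = 14, z = 6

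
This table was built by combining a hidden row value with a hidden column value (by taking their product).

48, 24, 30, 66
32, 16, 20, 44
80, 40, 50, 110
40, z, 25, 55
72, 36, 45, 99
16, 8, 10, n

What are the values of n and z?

Each row is a constant multiple of every other row — this is a multiplication table with the headers hidden.
Row 6 is 10/30 = 1/3 times row 1, so its entry in column 4 is 66 × 1/3 = 22.
Row 4 is 25/30 = 5/6 times row 1, so its entry in column 2 is 24 × 5/6 = 20.

n = 22, z = 20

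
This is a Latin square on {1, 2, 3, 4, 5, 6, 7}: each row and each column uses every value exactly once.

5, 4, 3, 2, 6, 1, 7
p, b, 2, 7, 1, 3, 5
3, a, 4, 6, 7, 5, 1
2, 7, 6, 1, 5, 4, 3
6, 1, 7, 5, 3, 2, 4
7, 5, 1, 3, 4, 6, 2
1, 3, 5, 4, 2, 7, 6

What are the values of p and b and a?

For row 2, column 1: column 1 already has {1, 2, 3, 5, 6, 7}; that leaves 4.
At (row 2, col 2): row 2 already has {1, 2, 3, 4, 5, 7}, so the value is 6.
For row 3, column 2: row 3 already has {1, 3, 4, 5, 6, 7}; that leaves 2.

p = 4, b = 6, a = 2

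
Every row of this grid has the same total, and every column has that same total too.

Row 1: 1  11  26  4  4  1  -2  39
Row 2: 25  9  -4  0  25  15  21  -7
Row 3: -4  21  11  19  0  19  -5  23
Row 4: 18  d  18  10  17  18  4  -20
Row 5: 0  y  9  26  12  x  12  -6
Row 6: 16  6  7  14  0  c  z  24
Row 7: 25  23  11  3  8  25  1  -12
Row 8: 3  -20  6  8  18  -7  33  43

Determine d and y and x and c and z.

Rows 1 and 2 both sum to 84, so that's the common total.
The known cells in row 4 total 65, leaving 84 − 65 = 19 for the blank.
The known cells in column 7 total 64, leaving 84 − 64 = 20 for the blank.
The known cells in row 6 total 87, leaving 84 − 87 = -3 for the blank.
The known cells in column 6 total 68, leaving 84 − 68 = 16 for the blank.
The known cells in row 5 total 69, leaving 84 − 69 = 15 for the blank.

d = 19, y = 15, x = 16, c = -3, z = 20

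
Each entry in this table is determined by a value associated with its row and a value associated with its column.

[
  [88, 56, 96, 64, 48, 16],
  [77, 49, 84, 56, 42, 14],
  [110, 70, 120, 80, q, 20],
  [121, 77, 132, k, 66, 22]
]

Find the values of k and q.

Each row is a constant multiple of every other row — this is a multiplication table with the headers hidden.
Row 4 is 77/56 = 11/8 times row 1, so its entry in column 4 is 64 × 11/8 = 88.
Row 3 is 70/56 = 5/4 times row 1, so its entry in column 5 is 48 × 5/4 = 60.

k = 88, q = 60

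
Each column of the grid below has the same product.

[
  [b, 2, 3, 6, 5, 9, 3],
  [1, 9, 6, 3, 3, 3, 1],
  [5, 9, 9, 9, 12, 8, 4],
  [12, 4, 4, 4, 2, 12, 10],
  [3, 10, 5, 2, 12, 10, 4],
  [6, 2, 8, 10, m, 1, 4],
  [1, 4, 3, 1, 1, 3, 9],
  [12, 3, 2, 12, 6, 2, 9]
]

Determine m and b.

m = 6, b = 12

Columns 3 and 6 each multiply to 155520, so every column has product 155520.
Column 5: 5×3×12×2×12×1×6 = 25920, so the missing entry is 155520 ÷ 25920 = 6.
Column 1: 1×5×12×3×6×1×12 = 12960, so the missing entry is 155520 ÷ 12960 = 12.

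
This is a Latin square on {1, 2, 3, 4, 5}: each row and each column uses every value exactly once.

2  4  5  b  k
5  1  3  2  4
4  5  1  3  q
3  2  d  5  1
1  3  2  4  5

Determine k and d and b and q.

At (row 4, col 3): row 4 already has {1, 2, 3, 5}, so the value is 4.
At (row 1, col 4): column 4 already has {2, 3, 4, 5}, so the value is 1.
Cell (1,5): row 1 already has {1, 2, 4, 5} → 3.
Cell (3,5): row 3 already has {1, 3, 4, 5} → 2.

k = 3, d = 4, b = 1, q = 2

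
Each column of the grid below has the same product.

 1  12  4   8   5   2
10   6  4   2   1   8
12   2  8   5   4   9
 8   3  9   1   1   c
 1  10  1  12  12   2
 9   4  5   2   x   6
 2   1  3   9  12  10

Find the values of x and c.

x = 6, c = 1

Columns 1 and 4 each multiply to 17280, so every column has product 17280.
Column 5: 5×1×4×1×12×12 = 2880, so the missing entry is 17280 ÷ 2880 = 6.
Column 6: 2×8×9×2×6×10 = 17280, so the missing entry is 17280 ÷ 17280 = 1.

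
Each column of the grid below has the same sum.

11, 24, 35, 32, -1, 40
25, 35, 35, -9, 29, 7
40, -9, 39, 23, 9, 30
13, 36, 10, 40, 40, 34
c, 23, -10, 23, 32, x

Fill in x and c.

The complete columns each total 109.
Column 6 is missing 109 − 111 = -2 (since 40 + 7 + 30 + 34 = 111).
Column 1 is missing 109 − 89 = 20 (since 11 + 25 + 40 + 13 = 89).

x = -2, c = 20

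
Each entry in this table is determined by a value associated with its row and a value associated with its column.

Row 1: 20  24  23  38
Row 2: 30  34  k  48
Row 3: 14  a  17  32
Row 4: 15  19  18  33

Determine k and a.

k = 33, a = 18

The difference between any two rows is the same in every column — this is an addition table with the headers hidden.
Row 2 minus row 1 is 48 − 38 = 10, so its entry in column 3 is 23 + 10 = 33.
Row 3 minus row 1 is 32 − 38 = -6, so its entry in column 2 is 24 + (-6) = 18.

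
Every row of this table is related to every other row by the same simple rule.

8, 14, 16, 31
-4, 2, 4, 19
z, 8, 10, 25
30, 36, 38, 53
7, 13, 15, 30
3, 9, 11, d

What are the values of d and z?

d = 26, z = 2

The difference between any two rows is the same in every column — this is an addition table with the headers hidden.
Row 6 minus row 1 is 11 − 16 = -5, so its entry in column 4 is 31 + (-5) = 26.
Row 3 minus row 1 is 10 − 16 = -6, so its entry in column 1 is 8 + (-6) = 2.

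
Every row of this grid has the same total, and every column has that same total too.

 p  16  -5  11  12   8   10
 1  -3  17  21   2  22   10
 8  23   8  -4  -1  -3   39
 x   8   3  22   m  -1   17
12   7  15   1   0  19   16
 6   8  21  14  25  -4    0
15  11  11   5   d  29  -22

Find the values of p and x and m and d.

Rows 2 and 3 both sum to 70, so that's the common total.
The known cells in row 7 total 49, leaving 70 − 49 = 21 for the blank.
The known cells in column 5 total 59, leaving 70 − 59 = 11 for the blank.
The known cells in row 4 total 60, leaving 70 − 60 = 10 for the blank.
The known cells in row 1 total 52, leaving 70 − 52 = 18 for the blank.

p = 18, x = 10, m = 11, d = 21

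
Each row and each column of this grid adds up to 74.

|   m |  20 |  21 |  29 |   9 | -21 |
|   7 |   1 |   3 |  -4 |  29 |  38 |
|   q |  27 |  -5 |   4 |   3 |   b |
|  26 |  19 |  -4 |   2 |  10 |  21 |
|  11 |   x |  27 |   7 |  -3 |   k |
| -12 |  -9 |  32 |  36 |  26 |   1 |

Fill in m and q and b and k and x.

m = 16, q = 26, b = 19, k = 16, x = 16

Row 1: 20 + 21 + 29 + 9 − 21 = 58, so its missing entry is 74 − 58 = 16.
Column 1: 16 + 7 + 26 + 11 − 12 = 48, so its missing entry is 74 − 48 = 26.
Row 3: 26 + 27 − 5 + 4 + 3 = 55, so its missing entry is 74 − 55 = 19.
Column 6: -21 + 38 + 19 + 21 + 1 = 58, so its missing entry is 74 − 58 = 16.
Row 5: 11 + 27 + 7 − 3 + 16 = 58, so its missing entry is 74 − 58 = 16.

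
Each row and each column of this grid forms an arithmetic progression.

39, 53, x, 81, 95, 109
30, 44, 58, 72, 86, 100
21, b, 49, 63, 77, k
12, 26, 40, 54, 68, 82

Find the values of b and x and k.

Along each row the entries change by 14 per step; down each column they change by -9.
Row 3: from 21 at column 1, stepping by 14 to column 2 gives 35.
Row 1: from 39 at column 1, stepping by 14 to column 3 gives 67.
Row 3: from 21 at column 1, stepping by 14 to column 6 gives 91.

b = 35, x = 67, k = 91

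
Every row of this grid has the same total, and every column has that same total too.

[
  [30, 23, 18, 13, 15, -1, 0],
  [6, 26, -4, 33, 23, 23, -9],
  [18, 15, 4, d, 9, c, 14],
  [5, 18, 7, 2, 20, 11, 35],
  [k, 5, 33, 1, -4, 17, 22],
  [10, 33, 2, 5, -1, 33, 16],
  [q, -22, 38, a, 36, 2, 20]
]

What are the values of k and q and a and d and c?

k = 24, q = 5, a = 19, d = 25, c = 13

Rows 1 and 2 both sum to 98, so that's the common total.
Row 5 has 5 + 33 + 1 − 4 + 17 + 22 = 74; the blank must be 98 − 74 = 24.
Column 6 has -1 + 23 + 11 + 17 + 33 + 2 = 85; the blank must be 98 − 85 = 13.
Row 3 has 18 + 15 + 4 + 9 + 13 + 14 = 73; the blank must be 98 − 73 = 25.
Column 1 has 30 + 6 + 18 + 5 + 24 + 10 = 93; the blank must be 98 − 93 = 5.
Row 7 has 5 − 22 + 38 + 36 + 2 + 20 = 79; the blank must be 98 − 79 = 19.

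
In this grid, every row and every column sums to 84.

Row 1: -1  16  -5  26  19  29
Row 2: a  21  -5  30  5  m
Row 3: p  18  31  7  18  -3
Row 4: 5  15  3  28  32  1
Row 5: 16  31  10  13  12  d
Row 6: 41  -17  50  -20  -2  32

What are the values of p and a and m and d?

p = 13, a = 10, m = 23, d = 2

The known cells in row 5 total 82, leaving 84 − 82 = 2 for the blank.
The known cells in row 3 total 71, leaving 84 − 71 = 13 for the blank.
The known cells in column 1 total 74, leaving 84 − 74 = 10 for the blank.
The known cells in row 2 total 61, leaving 84 − 61 = 23 for the blank.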